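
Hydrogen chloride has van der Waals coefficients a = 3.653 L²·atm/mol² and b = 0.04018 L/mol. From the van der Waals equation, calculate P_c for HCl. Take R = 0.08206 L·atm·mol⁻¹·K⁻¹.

For a van der Waals gas, P_c = a/(27b²).
P_c = 3.653/(27×(0.04018)²) = 3.653/0.043590 = 83.80 atm

P_c ≈ 83.80 atm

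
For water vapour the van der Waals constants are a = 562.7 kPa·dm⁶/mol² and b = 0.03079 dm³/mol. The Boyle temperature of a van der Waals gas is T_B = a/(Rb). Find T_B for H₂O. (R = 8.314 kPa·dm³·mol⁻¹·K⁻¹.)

For a van der Waals gas the second virial coefficient B₂ = b − a/(RT) vanishes at T_B = a/(Rb).
T_B = 562.7/(8.314×0.03079) = 562.7/0.25599 = 2198 K

T_B ≈ 2198 K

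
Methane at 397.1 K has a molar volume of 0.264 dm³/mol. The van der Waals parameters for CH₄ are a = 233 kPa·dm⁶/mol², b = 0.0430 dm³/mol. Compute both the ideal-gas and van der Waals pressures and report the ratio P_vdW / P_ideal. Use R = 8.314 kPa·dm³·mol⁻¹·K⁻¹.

P_vdW / P_ideal ≈ 0.9272

Ideal: P_ideal = RT/V_m = (8.314)(397.1)/0.264 = 12505.6 kPa
vdW: P = RT/(V_m − b) − a/V_m² = 3301.49/0.221000 − 233/0.0696960 = 14938.9 − 3343.09 = 11595.8 kPa
Ratio = 11595.8/12505.6 = 0.9272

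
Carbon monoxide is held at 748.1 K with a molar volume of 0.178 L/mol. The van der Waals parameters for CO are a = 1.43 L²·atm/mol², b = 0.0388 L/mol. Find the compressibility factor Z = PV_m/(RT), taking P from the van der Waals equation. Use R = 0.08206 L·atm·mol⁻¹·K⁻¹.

Z ≈ 1.148

P = RT/(V_m − b) − a/V_m² = (0.08206)(748.1)/(0.178 − 0.0388) − 1.43/(0.178)²
  = 61.389/0.13920 − 45.133 = 441.01 − 45.133 = 395.88 atm
Z = PV_m/(RT) = (395.88)(0.178)/((0.08206)(748.1)) = 70.467/61.389 = 1.148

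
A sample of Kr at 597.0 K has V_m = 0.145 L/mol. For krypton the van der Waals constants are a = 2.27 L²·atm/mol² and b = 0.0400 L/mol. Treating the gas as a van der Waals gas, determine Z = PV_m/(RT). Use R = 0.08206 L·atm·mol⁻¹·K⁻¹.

P = RT/(V_m − b) − a/V_m² = (0.08206)(597.0)/(0.145 − 0.0400) − 2.27/(0.145)²
  = 48.990/0.10500 − 107.97 = 466.57 − 107.97 = 358.60 atm
Z = PV_m/(RT) = (358.60)(0.145)/((0.08206)(597.0)) = 51.997/48.990 = 1.061

Z ≈ 1.061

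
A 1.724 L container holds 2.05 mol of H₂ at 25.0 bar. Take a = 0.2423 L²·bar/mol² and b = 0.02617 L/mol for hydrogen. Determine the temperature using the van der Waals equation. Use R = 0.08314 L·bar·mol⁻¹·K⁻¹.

T = (P + a n²/V²)(V − nb)/(nR)
P + a n²/V² = 25.0 + (0.2423)(2.05)²/(1.724)² = 25.343 bar
V − nb = 1.724 − (2.05)(0.02617) = 1.6704 L
T = (25.343)(1.6704)/((2.05)(0.08314)) = 248.4 K

T ≈ 248.4 K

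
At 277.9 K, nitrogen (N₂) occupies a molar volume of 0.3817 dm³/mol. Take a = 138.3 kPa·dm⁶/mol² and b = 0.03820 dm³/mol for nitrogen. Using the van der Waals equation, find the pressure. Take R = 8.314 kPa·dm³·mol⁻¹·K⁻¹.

P = RT/(V_m − b) − a/V_m²
RT/(V_m − b) = (8.314)(277.9)/(0.3817 − 0.03820) = 2310.5/0.34350 = 6726.3 kPa
a/V_m² = 138.3/(0.3817)² = 949.24 kPa
P = 6726.3 − 949.24 = 5777 kPa

P ≈ 5777 kPa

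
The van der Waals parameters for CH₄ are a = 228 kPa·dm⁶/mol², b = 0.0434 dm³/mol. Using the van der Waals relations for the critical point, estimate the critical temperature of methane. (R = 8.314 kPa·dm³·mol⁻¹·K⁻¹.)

For a van der Waals gas, T_c = 8a/(27Rb).
T_c = 8×228/(27×8.314×0.0434) = 1824.0/9.7423 = 187.2 K

T_c ≈ 187.2 K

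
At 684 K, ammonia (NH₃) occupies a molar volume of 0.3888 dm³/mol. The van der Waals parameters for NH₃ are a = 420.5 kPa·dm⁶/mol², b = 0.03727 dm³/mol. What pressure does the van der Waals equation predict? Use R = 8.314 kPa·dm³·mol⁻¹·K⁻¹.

P = RT/(V_m − b) − a/V_m²
RT/(V_m − b) = (8.314)(684)/(0.3888 − 0.03727) = 5686.8/0.35153 = 16177 kPa
a/V_m² = 420.5/(0.3888)² = 2781.7 kPa
P = 16177 − 2781.7 = 13395 kPa

P ≈ 13395 kPa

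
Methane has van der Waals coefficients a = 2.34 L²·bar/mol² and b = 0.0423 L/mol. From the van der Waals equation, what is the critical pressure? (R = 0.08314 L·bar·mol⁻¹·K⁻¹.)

For a van der Waals gas, P_c = a/(27b²).
P_c = 2.34/(27×(0.0423)²) = 2.34/0.048311 = 48.44 bar

P_c ≈ 48.44 bar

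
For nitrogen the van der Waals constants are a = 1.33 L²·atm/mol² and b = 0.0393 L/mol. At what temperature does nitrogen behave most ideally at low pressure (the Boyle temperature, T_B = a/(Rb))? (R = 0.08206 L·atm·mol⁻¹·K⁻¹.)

For a van der Waals gas the second virial coefficient B₂ = b − a/(RT) vanishes at T_B = a/(Rb).
T_B = 1.33/(0.08206×0.0393) = 1.33/0.0032250 = 412.4 K

T_B ≈ 412.4 K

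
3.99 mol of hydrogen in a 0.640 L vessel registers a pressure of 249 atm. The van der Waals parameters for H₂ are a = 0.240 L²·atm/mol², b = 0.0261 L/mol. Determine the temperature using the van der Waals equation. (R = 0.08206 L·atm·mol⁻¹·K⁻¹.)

T ≈ 422.8 K

T = (P + a n²/V²)(V − nb)/(nR)
P + a n²/V² = 249 + (0.240)(3.99)²/(0.640)² = 258.33 atm
V − nb = 0.640 − (3.99)(0.0261) = 0.53586 L
T = (258.33)(0.53586)/((3.99)(0.08206)) = 422.8 K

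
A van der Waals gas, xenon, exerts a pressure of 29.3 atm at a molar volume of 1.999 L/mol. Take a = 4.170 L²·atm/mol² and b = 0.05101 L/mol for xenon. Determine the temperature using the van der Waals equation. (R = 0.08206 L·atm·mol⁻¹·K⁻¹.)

T = (P + a/V_m²)(V_m − b)/R
P + a/V_m² = 29.3 + 4.170/(1.999)² = 30.344 atm
V_m − b = 1.999 − 0.05101 = 1.9480 L/mol
T = (30.344)(1.9480)/0.08206 = 720.3 K

T ≈ 720.3 K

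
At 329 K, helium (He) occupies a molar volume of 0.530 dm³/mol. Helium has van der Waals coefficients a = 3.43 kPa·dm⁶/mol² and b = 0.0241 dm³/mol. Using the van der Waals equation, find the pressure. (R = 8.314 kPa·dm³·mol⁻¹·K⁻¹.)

P ≈ 5395 kPa

P = RT/(V_m − b) − a/V_m²
RT/(V_m − b) = (8.314)(329)/(0.530 − 0.0241) = 2735.3/0.50590 = 5406.8 kPa
a/V_m² = 3.43/(0.530)² = 12.211 kPa
P = 5406.8 − 12.211 = 5395 kPa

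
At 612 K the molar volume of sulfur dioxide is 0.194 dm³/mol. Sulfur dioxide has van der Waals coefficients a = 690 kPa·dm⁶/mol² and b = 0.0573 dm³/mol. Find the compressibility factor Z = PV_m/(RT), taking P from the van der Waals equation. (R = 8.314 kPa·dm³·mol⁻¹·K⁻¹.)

Z ≈ 0.7202

P = RT/(V_m − b) − a/V_m² = (8.314)(612)/(0.194 − 0.0573) − 690/(0.194)²
  = 5088.2/0.13670 − 18334 = 37222 − 18334 = 18888 kPa
Z = PV_m/(RT) = (18888)(0.194)/((8.314)(612)) = 3664.3/5088.2 = 0.7202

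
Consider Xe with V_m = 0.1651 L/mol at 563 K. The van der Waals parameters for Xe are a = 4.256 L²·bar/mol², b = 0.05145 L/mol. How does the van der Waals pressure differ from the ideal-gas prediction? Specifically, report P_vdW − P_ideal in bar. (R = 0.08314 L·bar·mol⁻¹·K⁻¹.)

Ideal: P_ideal = RT/V_m = (0.08314)(563)/0.1651 = 283.512 bar
vdW: P = RT/(V_m − b) − a/V_m² = 46.8078/0.113650 − 4.256/0.0272580 = 411.859 − 156.138 = 255.721 bar
ΔP = 255.721 − 283.512 = -27.79 bar

ΔP ≈ -27.79 bar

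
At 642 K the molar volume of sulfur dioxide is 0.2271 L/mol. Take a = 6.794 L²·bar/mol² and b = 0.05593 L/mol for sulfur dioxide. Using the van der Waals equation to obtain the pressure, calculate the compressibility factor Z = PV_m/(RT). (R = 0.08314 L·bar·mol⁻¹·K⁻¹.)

P = RT/(V_m − b) − a/V_m² = (0.08314)(642)/(0.2271 − 0.05593) − 6.794/(0.2271)²
  = 53.376/0.17117 − 131.73 = 311.83 − 131.73 = 180.10 bar
Z = PV_m/(RT) = (180.10)(0.2271)/((0.08314)(642)) = 40.901/53.376 = 0.7663

Z ≈ 0.7663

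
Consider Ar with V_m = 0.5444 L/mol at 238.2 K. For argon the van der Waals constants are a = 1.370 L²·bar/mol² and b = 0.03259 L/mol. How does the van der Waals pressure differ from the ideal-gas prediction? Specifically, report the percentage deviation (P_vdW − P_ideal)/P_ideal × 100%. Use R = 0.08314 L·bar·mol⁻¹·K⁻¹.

Ideal: P_ideal = RT/V_m = (0.08314)(238.2)/0.5444 = 36.3776 bar
vdW: P = RT/(V_m − b) − a/V_m² = 19.8039/0.511810 − 1.370/0.296371 = 38.6939 − 4.62258 = 34.0713 bar
% deviation = (34.0713 − 36.3776)/36.3776 × 100% = -6.34%

-6.34 %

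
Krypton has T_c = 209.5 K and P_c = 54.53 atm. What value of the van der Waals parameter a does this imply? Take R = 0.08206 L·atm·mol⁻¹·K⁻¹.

a ≈ 2.287 L²·atm/mol²

From T_c = 8a/(27Rb) and P_c = a/(27b²): a = 27 R² T_c²/(64 P_c).
a = 27×(0.08206)²×(209.5)²/(64×54.53) = 7979.9/3489.9 = 2.287 L²·atm/mol²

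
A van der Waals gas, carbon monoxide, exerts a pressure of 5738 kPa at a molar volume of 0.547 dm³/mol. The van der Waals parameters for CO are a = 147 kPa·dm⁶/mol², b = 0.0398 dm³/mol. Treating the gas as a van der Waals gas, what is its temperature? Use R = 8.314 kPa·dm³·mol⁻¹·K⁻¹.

T ≈ 380.0 K

T = (P + a/V_m²)(V_m − b)/R
P + a/V_m² = 5738 + 147/(0.547)² = 6229.3 kPa
V_m − b = 0.547 − 0.0398 = 0.50720 dm³/mol
T = (6229.3)(0.50720)/8.314 = 380.0 K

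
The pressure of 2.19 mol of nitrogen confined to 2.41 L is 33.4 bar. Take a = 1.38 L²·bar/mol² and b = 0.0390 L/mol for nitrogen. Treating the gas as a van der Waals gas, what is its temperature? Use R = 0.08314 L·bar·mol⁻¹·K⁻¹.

T ≈ 441.0 K

T = (P + a n²/V²)(V − nb)/(nR)
P + a n²/V² = 33.4 + (1.38)(2.19)²/(2.41)² = 34.540 bar
V − nb = 2.41 − (2.19)(0.0390) = 2.3246 L
T = (34.540)(2.3246)/((2.19)(0.08314)) = 441.0 K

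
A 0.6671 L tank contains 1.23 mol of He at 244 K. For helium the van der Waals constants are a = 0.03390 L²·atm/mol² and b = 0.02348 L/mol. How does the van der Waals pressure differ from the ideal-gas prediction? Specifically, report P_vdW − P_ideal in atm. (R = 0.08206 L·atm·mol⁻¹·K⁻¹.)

Ideal: P_ideal = nRT/V = (1.23)(0.08206)(244)/0.6671 = 36.9178 atm
vdW: P = nRT/(V − nb) − a n²/V² = 24.6278/0.638220 − 0.0512873/0.445022 = 38.5883 − 0.115247 = 38.4731 atm
ΔP = 38.4731 − 36.9178 = 1.555 atm

ΔP ≈ 1.555 atm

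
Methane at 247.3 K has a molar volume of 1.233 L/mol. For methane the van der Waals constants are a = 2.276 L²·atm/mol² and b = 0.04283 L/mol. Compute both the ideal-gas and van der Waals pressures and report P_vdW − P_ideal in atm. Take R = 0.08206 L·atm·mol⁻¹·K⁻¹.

Ideal: P_ideal = RT/V_m = (0.08206)(247.3)/1.233 = 16.4586 atm
vdW: P = RT/(V_m − b) − a/V_m² = 20.2934/1.19017 − 2.276/1.52029 = 17.0508 − 1.49708 = 15.5537 atm
ΔP = 15.5537 − 16.4586 = -0.905 atm

ΔP ≈ -0.905 atm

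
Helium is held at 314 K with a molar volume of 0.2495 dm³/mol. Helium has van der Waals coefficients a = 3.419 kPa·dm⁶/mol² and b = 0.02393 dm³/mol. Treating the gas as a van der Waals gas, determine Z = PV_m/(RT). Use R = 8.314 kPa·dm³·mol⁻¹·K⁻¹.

Z ≈ 1.101

P = RT/(V_m − b) − a/V_m² = (8.314)(314)/(0.2495 − 0.02393) − 3.419/(0.2495)²
  = 2610.6/0.22557 − 54.923 = 11573 − 54.923 = 11518 kPa
Z = PV_m/(RT) = (11518)(0.2495)/((8.314)(314)) = 2873.7/2610.6 = 1.101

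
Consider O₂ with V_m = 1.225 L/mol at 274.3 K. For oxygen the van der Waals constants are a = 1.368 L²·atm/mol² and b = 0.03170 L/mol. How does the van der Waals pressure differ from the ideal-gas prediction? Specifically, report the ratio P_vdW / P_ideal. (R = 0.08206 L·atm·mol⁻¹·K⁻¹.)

Ideal: P_ideal = RT/V_m = (0.08206)(274.3)/1.225 = 18.3747 atm
vdW: P = RT/(V_m − b) − a/V_m² = 22.5091/1.19330 − 1.368/1.50063 = 18.8629 − 0.911617 = 17.9513 atm
Ratio = 17.9513/18.3747 = 0.9770

P_vdW / P_ideal ≈ 0.9770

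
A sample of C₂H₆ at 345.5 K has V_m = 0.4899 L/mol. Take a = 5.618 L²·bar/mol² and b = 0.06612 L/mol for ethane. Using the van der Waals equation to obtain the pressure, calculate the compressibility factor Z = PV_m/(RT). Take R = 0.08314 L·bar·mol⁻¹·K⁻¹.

Z ≈ 0.7568

P = RT/(V_m − b) − a/V_m² = (0.08314)(345.5)/(0.4899 − 0.06612) − 5.618/(0.4899)²
  = 28.725/0.42378 − 23.408 = 67.783 − 23.408 = 44.375 bar
Z = PV_m/(RT) = (44.375)(0.4899)/((0.08314)(345.5)) = 21.739/28.725 = 0.7568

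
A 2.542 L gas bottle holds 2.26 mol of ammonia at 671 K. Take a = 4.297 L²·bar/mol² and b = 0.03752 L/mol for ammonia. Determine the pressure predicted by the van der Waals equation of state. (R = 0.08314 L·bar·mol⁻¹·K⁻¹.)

P = nRT/(V − nb) − a n²/V²
nRT/(V − nb) = (2.26)(0.08314)(671)/(2.542 − 2.26×0.03752) = 126.08/2.4572 = 51.310 bar
a n²/V² = (4.297)(2.26)²/(2.542)² = 3.3965 bar
P = 51.310 − 3.3965 = 47.91 bar

P ≈ 47.91 bar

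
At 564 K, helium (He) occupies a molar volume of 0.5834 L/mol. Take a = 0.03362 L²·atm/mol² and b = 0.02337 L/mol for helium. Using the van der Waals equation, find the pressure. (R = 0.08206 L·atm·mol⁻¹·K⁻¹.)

P ≈ 82.54 atm

P = RT/(V_m − b) − a/V_m²
RT/(V_m − b) = (0.08206)(564)/(0.5834 − 0.02337) = 46.282/0.56003 = 82.642 atm
a/V_m² = 0.03362/(0.5834)² = 0.098779 atm
P = 82.642 − 0.098779 = 82.54 atm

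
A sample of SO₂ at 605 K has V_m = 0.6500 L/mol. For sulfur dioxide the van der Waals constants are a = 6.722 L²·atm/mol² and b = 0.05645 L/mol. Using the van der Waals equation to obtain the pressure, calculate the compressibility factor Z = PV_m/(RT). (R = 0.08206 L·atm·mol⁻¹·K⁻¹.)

Z ≈ 0.8868

P = RT/(V_m − b) − a/V_m² = (0.08206)(605)/(0.6500 − 0.05645) − 6.722/(0.6500)²
  = 49.646/0.59355 − 15.910 = 83.642 − 15.910 = 67.732 atm
Z = PV_m/(RT) = (67.732)(0.6500)/((0.08206)(605)) = 44.026/49.646 = 0.8868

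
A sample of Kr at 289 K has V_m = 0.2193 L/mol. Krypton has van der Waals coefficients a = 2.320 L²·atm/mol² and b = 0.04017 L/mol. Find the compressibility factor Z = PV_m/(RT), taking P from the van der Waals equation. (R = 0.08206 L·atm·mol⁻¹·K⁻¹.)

Z ≈ 0.7782

P = RT/(V_m − b) − a/V_m² = (0.08206)(289)/(0.2193 − 0.04017) − 2.320/(0.2193)²
  = 23.715/0.17913 − 48.240 = 132.39 − 48.240 = 84.15 atm
Z = PV_m/(RT) = (84.15)(0.2193)/((0.08206)(289)) = 18.454/23.715 = 0.7782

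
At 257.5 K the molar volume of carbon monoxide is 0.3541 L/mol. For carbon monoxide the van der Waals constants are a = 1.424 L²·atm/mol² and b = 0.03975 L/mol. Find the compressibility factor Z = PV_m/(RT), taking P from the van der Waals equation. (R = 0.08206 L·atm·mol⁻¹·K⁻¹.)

P = RT/(V_m − b) − a/V_m² = (0.08206)(257.5)/(0.3541 − 0.03975) − 1.424/(0.3541)²
  = 21.130/0.31435 − 11.357 = 67.218 − 11.357 = 55.861 atm
Z = PV_m/(RT) = (55.861)(0.3541)/((0.08206)(257.5)) = 19.780/21.130 = 0.9361

Z ≈ 0.9361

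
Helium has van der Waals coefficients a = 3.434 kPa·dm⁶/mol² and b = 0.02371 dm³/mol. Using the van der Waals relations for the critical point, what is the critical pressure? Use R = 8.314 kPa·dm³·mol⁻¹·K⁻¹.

P_c ≈ 226.2 kPa

For a van der Waals gas, P_c = a/(27b²).
P_c = 3.434/(27×(0.02371)²) = 3.434/0.015178 = 226.2 kPa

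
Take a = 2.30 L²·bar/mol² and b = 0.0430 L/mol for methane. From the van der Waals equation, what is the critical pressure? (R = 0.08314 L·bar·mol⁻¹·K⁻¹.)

P_c ≈ 46.07 bar

For a van der Waals gas, P_c = a/(27b²).
P_c = 2.30/(27×(0.0430)²) = 2.30/0.049923 = 46.07 bar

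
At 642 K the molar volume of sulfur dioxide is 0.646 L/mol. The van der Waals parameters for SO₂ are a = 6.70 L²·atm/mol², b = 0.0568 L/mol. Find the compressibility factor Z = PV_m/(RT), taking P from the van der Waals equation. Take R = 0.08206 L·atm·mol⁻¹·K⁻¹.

P = RT/(V_m − b) − a/V_m² = (0.08206)(642)/(0.646 − 0.0568) − 6.70/(0.646)²
  = 52.683/0.58920 − 16.055 = 89.414 − 16.055 = 73.359 atm
Z = PV_m/(RT) = (73.359)(0.646)/((0.08206)(642)) = 47.390/52.683 = 0.8995

Z ≈ 0.8995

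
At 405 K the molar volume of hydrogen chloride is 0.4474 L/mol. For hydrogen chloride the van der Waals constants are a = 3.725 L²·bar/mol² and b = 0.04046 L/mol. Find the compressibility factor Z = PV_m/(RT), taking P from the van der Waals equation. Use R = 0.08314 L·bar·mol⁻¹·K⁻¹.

Z ≈ 0.8522

P = RT/(V_m − b) − a/V_m² = (0.08314)(405)/(0.4474 − 0.04046) − 3.725/(0.4474)²
  = 33.672/0.40694 − 18.609 = 82.744 − 18.609 = 64.135 bar
Z = PV_m/(RT) = (64.135)(0.4474)/((0.08314)(405)) = 28.694/33.672 = 0.8522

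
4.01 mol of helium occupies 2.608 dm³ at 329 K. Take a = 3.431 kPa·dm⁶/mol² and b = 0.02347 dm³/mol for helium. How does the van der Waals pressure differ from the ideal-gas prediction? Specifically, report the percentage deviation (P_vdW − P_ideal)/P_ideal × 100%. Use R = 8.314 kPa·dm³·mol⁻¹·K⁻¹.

3.55 %

Ideal: P_ideal = nRT/V = (4.01)(8.314)(329)/2.608 = 4205.74 kPa
vdW: P = nRT/(V − nb) − a n²/V² = 10968.6/2.51389 − 55.1708/6.80166 = 4363.20 − 8.11137 = 4355.09 kPa
% deviation = (4355.09 − 4205.74)/4205.74 × 100% = 3.55%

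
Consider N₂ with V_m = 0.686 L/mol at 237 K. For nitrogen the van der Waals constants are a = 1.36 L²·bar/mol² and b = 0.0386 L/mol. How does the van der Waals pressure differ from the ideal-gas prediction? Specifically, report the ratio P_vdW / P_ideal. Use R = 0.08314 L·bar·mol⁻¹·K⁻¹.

P_vdW / P_ideal ≈ 0.9590

Ideal: P_ideal = RT/V_m = (0.08314)(237)/0.686 = 28.7233 bar
vdW: P = RT/(V_m − b) − a/V_m² = 19.7042/0.647400 − 1.36/0.470596 = 30.4359 − 2.88995 = 27.5460 bar
Ratio = 27.5460/28.7233 = 0.9590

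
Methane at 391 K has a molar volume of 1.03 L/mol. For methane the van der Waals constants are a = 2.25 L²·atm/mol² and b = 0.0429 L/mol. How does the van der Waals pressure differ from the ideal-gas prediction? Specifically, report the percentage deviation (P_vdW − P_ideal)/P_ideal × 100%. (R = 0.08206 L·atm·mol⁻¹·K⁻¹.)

Ideal: P_ideal = RT/V_m = (0.08206)(391)/1.03 = 31.1509 atm
vdW: P = RT/(V_m − b) − a/V_m² = 32.0855/0.987100 − 2.25/1.06090 = 32.5048 − 2.12084 = 30.3840 atm
% deviation = (30.3840 − 31.1509)/31.1509 × 100% = -2.46%

-2.46 %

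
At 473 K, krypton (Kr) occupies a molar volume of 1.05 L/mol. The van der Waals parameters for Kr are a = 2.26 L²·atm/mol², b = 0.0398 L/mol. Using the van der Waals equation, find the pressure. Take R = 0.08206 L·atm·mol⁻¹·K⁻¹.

P ≈ 36.37 atm

P = RT/(V_m − b) − a/V_m²
RT/(V_m − b) = (0.08206)(473)/(1.05 − 0.0398) = 38.814/1.0102 = 38.422 atm
a/V_m² = 2.26/(1.05)² = 2.0499 atm
P = 38.422 − 2.0499 = 36.37 atm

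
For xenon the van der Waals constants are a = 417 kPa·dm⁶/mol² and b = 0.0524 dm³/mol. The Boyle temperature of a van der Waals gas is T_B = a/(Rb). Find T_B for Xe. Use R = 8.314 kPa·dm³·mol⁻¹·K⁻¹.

For a van der Waals gas the second virial coefficient B₂ = b − a/(RT) vanishes at T_B = a/(Rb).
T_B = 417/(8.314×0.0524) = 417/0.43565 = 957.2 K

T_B ≈ 957.2 K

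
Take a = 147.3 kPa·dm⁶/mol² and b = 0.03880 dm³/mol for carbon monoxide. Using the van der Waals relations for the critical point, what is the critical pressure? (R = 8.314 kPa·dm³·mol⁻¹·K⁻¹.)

P_c ≈ 3624 kPa

For a van der Waals gas, P_c = a/(27b²).
P_c = 147.3/(27×(0.03880)²) = 147.3/0.040647 = 3624 kPa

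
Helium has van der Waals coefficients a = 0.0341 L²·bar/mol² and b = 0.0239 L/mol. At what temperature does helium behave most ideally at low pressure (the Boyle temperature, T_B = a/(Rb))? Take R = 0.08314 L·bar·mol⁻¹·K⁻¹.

T_B ≈ 17.16 K

For a van der Waals gas the second virial coefficient B₂ = b − a/(RT) vanishes at T_B = a/(Rb).
T_B = 0.0341/(0.08314×0.0239) = 0.0341/0.0019870 = 17.16 K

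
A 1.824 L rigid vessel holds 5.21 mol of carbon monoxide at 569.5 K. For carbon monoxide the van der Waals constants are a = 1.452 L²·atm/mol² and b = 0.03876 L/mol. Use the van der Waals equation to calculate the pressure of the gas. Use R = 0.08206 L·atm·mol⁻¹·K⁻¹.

P = nRT/(V − nb) − a n²/V²
nRT/(V − nb) = (5.21)(0.08206)(569.5)/(1.824 − 5.21×0.03876) = 243.48/1.6221 = 150.10 atm
a n²/V² = (1.452)(5.21)²/(1.824)² = 11.847 atm
P = 150.10 − 11.847 = 138.3 atm

P ≈ 138.3 atm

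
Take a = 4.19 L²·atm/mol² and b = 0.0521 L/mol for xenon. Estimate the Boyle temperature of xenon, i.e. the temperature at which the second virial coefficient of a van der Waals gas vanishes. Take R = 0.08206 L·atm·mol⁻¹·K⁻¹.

T_B ≈ 980.0 K

For a van der Waals gas the second virial coefficient B₂ = b − a/(RT) vanishes at T_B = a/(Rb).
T_B = 4.19/(0.08206×0.0521) = 4.19/0.0042753 = 980.0 K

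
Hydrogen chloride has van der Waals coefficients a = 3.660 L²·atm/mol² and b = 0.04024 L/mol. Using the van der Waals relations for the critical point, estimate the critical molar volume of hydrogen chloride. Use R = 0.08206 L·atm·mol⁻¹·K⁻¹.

For a van der Waals gas, V_m,c = 3b.
V_m,c = 3×0.04024 = 0.1207 L/mol

V_m,c ≈ 0.1207 L/mol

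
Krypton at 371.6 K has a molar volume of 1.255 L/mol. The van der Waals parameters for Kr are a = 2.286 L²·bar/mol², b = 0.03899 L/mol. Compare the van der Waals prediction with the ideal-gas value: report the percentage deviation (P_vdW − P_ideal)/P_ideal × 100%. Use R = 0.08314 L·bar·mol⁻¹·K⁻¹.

Ideal: P_ideal = RT/V_m = (0.08314)(371.6)/1.255 = 24.6174 bar
vdW: P = RT/(V_m − b) − a/V_m² = 30.8948/1.21601 − 2.286/1.57503 = 25.4067 − 1.45140 = 23.9553 bar
% deviation = (23.9553 − 24.6174)/24.6174 × 100% = -2.69%

-2.69 %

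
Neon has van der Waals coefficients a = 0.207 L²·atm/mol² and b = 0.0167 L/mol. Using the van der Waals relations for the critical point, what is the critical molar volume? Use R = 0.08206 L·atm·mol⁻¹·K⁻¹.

For a van der Waals gas, V_m,c = 3b.
V_m,c = 3×0.0167 = 0.05010 L/mol

V_m,c ≈ 0.05010 L/mol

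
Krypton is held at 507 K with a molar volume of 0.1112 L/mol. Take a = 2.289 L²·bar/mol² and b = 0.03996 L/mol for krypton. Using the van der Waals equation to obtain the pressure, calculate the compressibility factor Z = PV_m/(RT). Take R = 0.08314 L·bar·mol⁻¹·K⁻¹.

P = RT/(V_m − b) − a/V_m² = (0.08314)(507)/(0.1112 − 0.03996) − 2.289/(0.1112)²
  = 42.152/0.071240 − 185.11 = 591.69 − 185.11 = 406.58 bar
Z = PV_m/(RT) = (406.58)(0.1112)/((0.08314)(507)) = 45.212/42.152 = 1.073

Z ≈ 1.073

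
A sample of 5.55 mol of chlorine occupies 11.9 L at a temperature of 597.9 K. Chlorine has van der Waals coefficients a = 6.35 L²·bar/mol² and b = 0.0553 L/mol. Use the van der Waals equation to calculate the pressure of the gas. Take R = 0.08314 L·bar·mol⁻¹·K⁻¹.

P ≈ 22.42 bar

P = nRT/(V − nb) − a n²/V²
nRT/(V − nb) = (5.55)(0.08314)(597.9)/(11.9 − 5.55×0.0553) = 275.89/11.593 = 23.798 bar
a n²/V² = (6.35)(5.55)²/(11.9)² = 1.3812 bar
P = 23.798 − 1.3812 = 22.42 bar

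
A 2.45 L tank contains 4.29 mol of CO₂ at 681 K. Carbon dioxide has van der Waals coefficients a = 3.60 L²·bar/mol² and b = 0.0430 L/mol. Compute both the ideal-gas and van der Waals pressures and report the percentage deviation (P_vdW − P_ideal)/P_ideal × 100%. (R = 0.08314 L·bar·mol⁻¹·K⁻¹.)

-2.99 %

Ideal: P_ideal = nRT/V = (4.29)(0.08314)(681)/2.45 = 99.1399 bar
vdW: P = nRT/(V − nb) − a n²/V² = 242.893/2.26553 − 66.2548/6.00250 = 107.212 − 11.0379 = 96.174 bar
% deviation = (96.174 − 99.1399)/99.1399 × 100% = -2.99%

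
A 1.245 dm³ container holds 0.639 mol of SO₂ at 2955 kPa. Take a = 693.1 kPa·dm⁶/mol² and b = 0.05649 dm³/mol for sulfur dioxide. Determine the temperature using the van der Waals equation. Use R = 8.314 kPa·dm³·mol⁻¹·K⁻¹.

T ≈ 714.0 K

T = (P + a n²/V²)(V − nb)/(nR)
P + a n²/V² = 2955 + (693.1)(0.639)²/(1.245)² = 3137.6 kPa
V − nb = 1.245 − (0.639)(0.05649) = 1.2089 dm³
T = (3137.6)(1.2089)/((0.639)(8.314)) = 714.0 K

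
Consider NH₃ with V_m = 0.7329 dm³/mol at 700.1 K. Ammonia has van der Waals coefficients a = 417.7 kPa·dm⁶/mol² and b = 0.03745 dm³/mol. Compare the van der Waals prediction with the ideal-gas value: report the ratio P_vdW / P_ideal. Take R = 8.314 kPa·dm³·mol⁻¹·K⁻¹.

Ideal: P_ideal = RT/V_m = (8.314)(700.1)/0.7329 = 7941.92 kPa
vdW: P = RT/(V_m − b) − a/V_m² = 5820.63/0.695450 − 417.7/0.537142 = 8369.59 − 777.634 = 7591.96 kPa
Ratio = 7591.96/7941.92 = 0.9559

P_vdW / P_ideal ≈ 0.9559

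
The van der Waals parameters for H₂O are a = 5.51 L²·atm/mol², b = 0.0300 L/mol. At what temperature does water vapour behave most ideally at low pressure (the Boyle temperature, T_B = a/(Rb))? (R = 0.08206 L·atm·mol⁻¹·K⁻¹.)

For a van der Waals gas the second virial coefficient B₂ = b − a/(RT) vanishes at T_B = a/(Rb).
T_B = 5.51/(0.08206×0.0300) = 5.51/0.0024618 = 2238 K

T_B ≈ 2238 K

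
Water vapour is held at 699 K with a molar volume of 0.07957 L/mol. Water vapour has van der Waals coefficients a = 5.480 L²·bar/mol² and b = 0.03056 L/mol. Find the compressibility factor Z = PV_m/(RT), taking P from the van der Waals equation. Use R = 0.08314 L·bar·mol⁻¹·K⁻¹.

Z ≈ 0.4385

P = RT/(V_m − b) − a/V_m² = (0.08314)(699)/(0.07957 − 0.03056) − 5.480/(0.07957)²
  = 58.115/0.049010 − 865.53 = 1185.8 − 865.53 = 320.3 bar
Z = PV_m/(RT) = (320.3)(0.07957)/((0.08314)(699)) = 25.486/58.115 = 0.4385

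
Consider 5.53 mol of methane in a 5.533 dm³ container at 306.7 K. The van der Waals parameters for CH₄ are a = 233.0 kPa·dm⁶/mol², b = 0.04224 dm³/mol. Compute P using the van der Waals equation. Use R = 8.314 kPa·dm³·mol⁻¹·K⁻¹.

P = nRT/(V − nb) − a n²/V²
nRT/(V − nb) = (5.53)(8.314)(306.7)/(5.533 − 5.53×0.04224) = 14101/5.2994 = 2660.9 kPa
a n²/V² = (233.0)(5.53)²/(5.533)² = 232.75 kPa
P = 2660.9 − 232.75 = 2428 kPa

P ≈ 2428 kPa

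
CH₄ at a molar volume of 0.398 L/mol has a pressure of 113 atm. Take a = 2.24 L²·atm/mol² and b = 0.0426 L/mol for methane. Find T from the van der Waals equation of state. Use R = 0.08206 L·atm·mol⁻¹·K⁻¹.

T = (P + a/V_m²)(V_m − b)/R
P + a/V_m² = 113 + 2.24/(0.398)² = 127.14 atm
V_m − b = 0.398 − 0.0426 = 0.35540 L/mol
T = (127.14)(0.35540)/0.08206 = 550.6 K

T ≈ 550.6 K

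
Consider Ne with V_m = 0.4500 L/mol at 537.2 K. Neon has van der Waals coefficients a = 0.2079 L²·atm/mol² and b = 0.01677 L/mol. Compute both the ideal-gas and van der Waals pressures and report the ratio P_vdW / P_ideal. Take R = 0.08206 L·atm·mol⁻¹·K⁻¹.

P_vdW / P_ideal ≈ 1.028

Ideal: P_ideal = RT/V_m = (0.08206)(537.2)/0.4500 = 97.9614 atm
vdW: P = RT/(V_m − b) − a/V_m² = 44.0826/0.433230 − 0.2079/0.202500 = 101.753 − 1.02667 = 100.726 atm
Ratio = 100.726/97.9614 = 1.028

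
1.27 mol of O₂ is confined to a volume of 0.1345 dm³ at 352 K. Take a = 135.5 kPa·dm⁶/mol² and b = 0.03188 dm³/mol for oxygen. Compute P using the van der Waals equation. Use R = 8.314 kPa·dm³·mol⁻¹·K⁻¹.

P = nRT/(V − nb) − a n²/V²
nRT/(V − nb) = (1.27)(8.314)(352)/(0.1345 − 1.27×0.03188) = 3716.7/0.094012 = 39534 kPa
a n²/V² = (135.5)(1.27)²/(0.1345)² = 12081 kPa
P = 39534 − 12081 = 27453 kPa

P ≈ 27453 kPa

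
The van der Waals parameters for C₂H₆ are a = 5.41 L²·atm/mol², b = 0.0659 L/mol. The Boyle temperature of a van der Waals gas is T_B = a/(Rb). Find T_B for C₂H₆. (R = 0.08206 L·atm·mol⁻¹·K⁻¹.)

For a van der Waals gas the second virial coefficient B₂ = b − a/(RT) vanishes at T_B = a/(Rb).
T_B = 5.41/(0.08206×0.0659) = 5.41/0.0054078 = 1000 K

T_B ≈ 1000 K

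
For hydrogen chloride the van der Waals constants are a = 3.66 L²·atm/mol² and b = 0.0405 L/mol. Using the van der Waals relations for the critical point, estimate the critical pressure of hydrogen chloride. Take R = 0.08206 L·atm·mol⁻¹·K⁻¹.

P_c ≈ 82.64 atm

For a van der Waals gas, P_c = a/(27b²).
P_c = 3.66/(27×(0.0405)²) = 3.66/0.044287 = 82.64 atm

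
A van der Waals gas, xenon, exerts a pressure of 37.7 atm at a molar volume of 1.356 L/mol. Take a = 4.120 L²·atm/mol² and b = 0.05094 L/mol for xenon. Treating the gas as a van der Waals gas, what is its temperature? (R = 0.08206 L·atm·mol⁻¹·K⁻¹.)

T = (P + a/V_m²)(V_m − b)/R
P + a/V_m² = 37.7 + 4.120/(1.356)² = 39.941 atm
V_m − b = 1.356 − 0.05094 = 1.3051 L/mol
T = (39.941)(1.3051)/0.08206 = 635.2 K

T ≈ 635.2 K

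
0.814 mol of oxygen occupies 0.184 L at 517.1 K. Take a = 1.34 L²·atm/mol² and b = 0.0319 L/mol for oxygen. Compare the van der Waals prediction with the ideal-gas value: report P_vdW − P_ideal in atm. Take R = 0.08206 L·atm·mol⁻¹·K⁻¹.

Ideal: P_ideal = nRT/V = (0.814)(0.08206)(517.1)/0.184 = 187.721 atm
vdW: P = nRT/(V − nb) − a n²/V² = 34.5406/0.158033 − 0.887879/0.0338560 = 218.566 − 26.2252 = 192.341 atm
ΔP = 192.341 − 187.721 = 4.62 atm

ΔP ≈ 4.62 atm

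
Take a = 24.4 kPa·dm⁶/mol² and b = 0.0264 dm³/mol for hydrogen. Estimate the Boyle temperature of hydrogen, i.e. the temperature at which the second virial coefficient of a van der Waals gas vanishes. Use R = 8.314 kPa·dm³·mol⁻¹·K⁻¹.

For a van der Waals gas the second virial coefficient B₂ = b − a/(RT) vanishes at T_B = a/(Rb).
T_B = 24.4/(8.314×0.0264) = 24.4/0.21949 = 111.2 K

T_B ≈ 111.2 K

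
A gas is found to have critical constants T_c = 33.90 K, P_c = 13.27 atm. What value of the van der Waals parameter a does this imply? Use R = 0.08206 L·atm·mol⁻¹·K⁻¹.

From T_c = 8a/(27Rb) and P_c = a/(27b²): a = 27 R² T_c²/(64 P_c).
a = 27×(0.08206)²×(33.90)²/(64×13.27) = 208.94/849.28 = 0.2460 L²·atm/mol²

a ≈ 0.2460 L²·atm/mol²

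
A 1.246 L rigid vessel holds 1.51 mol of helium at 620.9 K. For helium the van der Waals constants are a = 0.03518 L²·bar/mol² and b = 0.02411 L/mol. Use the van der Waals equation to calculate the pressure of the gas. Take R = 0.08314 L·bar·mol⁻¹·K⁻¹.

P = nRT/(V − nb) − a n²/V²
nRT/(V − nb) = (1.51)(0.08314)(620.9)/(1.246 − 1.51×0.02411) = 77.949/1.2096 = 64.442 bar
a n²/V² = (0.03518)(1.51)²/(1.246)² = 0.051667 bar
P = 64.442 − 0.051667 = 64.39 bar

P ≈ 64.39 bar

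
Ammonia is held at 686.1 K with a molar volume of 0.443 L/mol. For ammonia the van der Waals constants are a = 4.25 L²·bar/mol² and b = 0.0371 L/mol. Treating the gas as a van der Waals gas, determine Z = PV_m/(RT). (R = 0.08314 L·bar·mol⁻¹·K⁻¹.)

Z ≈ 0.9232

P = RT/(V_m − b) − a/V_m² = (0.08314)(686.1)/(0.443 − 0.0371) − 4.25/(0.443)²
  = 57.042/0.40590 − 21.656 = 140.53 − 21.656 = 118.87 bar
Z = PV_m/(RT) = (118.87)(0.443)/((0.08314)(686.1)) = 52.659/57.042 = 0.9232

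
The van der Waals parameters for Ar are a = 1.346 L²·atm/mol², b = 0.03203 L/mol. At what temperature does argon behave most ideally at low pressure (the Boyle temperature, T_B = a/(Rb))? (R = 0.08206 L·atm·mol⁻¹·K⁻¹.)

T_B ≈ 512.1 K

For a van der Waals gas the second virial coefficient B₂ = b − a/(RT) vanishes at T_B = a/(Rb).
T_B = 1.346/(0.08206×0.03203) = 1.346/0.0026284 = 512.1 K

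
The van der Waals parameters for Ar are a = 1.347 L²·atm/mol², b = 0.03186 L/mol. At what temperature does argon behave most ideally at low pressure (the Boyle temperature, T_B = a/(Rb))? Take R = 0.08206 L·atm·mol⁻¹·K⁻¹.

For a van der Waals gas the second virial coefficient B₂ = b − a/(RT) vanishes at T_B = a/(Rb).
T_B = 1.347/(0.08206×0.03186) = 1.347/0.0026144 = 515.2 K

T_B ≈ 515.2 K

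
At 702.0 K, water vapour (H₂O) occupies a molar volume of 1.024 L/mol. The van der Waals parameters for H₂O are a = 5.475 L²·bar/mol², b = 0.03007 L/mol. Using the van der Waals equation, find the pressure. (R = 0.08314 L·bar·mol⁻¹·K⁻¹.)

P = RT/(V_m − b) − a/V_m²
RT/(V_m − b) = (0.08314)(702.0)/(1.024 − 0.03007) = 58.364/0.99393 = 58.720 bar
a/V_m² = 5.475/(1.024)² = 5.2214 bar
P = 58.720 − 5.2214 = 53.50 bar

P ≈ 53.50 bar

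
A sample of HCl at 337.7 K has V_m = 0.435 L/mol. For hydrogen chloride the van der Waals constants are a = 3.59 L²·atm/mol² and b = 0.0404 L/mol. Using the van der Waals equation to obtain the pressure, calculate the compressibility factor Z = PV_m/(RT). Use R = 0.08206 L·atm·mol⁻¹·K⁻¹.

P = RT/(V_m − b) − a/V_m² = (0.08206)(337.7)/(0.435 − 0.0404) − 3.59/(0.435)²
  = 27.712/0.39460 − 18.972 = 70.228 − 18.972 = 51.256 atm
Z = PV_m/(RT) = (51.256)(0.435)/((0.08206)(337.7)) = 22.296/27.712 = 0.8046

Z ≈ 0.8046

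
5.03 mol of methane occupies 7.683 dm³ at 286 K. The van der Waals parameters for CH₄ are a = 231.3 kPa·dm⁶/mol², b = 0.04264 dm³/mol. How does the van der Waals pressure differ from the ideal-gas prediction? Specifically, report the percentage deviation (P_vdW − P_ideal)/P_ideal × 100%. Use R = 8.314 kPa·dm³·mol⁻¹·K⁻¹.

Ideal: P_ideal = nRT/V = (5.03)(8.314)(286)/7.683 = 1556.73 kPa
vdW: P = nRT/(V − nb) − a n²/V² = 11960.4/7.46852 − 5852.10/59.0285 = 1601.44 − 99.1402 = 1502.30 kPa
% deviation = (1502.30 − 1556.73)/1556.73 × 100% = -3.50%

-3.50 %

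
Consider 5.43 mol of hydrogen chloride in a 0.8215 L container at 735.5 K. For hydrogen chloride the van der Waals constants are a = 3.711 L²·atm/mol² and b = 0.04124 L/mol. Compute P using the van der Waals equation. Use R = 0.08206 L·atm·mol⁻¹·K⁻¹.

P = nRT/(V − nb) − a n²/V²
nRT/(V − nb) = (5.43)(0.08206)(735.5)/(0.8215 − 5.43×0.04124) = 327.73/0.59757 = 548.44 atm
a n²/V² = (3.711)(5.43)²/(0.8215)² = 162.13 atm
P = 548.44 − 162.13 = 386.3 atm

P ≈ 386.3 atm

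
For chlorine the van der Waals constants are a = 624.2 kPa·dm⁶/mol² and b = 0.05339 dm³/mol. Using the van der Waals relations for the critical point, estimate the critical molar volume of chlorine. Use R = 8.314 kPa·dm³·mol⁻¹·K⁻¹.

V_m,c ≈ 0.1602 dm³/mol

For a van der Waals gas, V_m,c = 3b.
V_m,c = 3×0.05339 = 0.1602 dm³/mol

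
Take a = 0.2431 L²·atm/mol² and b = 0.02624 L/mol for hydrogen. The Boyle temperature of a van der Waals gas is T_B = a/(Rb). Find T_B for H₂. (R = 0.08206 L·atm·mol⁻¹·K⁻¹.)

T_B ≈ 112.9 K

For a van der Waals gas the second virial coefficient B₂ = b − a/(RT) vanishes at T_B = a/(Rb).
T_B = 0.2431/(0.08206×0.02624) = 0.2431/0.0021533 = 112.9 K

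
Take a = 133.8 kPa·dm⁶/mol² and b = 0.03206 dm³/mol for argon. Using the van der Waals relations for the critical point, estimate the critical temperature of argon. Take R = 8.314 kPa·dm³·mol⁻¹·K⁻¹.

For a van der Waals gas, T_c = 8a/(27Rb).
T_c = 8×133.8/(27×8.314×0.03206) = 1070.4/7.1968 = 148.7 K

T_c ≈ 148.7 K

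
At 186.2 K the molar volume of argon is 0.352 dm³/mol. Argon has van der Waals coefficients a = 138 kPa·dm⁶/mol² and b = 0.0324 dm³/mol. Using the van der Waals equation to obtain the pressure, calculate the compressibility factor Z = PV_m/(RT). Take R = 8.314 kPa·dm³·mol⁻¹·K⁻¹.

Z ≈ 0.8481

P = RT/(V_m − b) − a/V_m² = (8.314)(186.2)/(0.352 − 0.0324) − 138/(0.352)²
  = 1548.1/0.31960 − 1113.8 = 4843.9 − 1113.8 = 3730.1 kPa
Z = PV_m/(RT) = (3730.1)(0.352)/((8.314)(186.2)) = 1313.0/1548.1 = 0.8481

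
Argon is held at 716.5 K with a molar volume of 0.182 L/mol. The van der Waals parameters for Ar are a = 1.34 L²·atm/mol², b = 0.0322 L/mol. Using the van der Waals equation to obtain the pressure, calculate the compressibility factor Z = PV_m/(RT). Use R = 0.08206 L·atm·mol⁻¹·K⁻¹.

P = RT/(V_m − b) − a/V_m² = (0.08206)(716.5)/(0.182 − 0.0322) − 1.34/(0.182)²
  = 58.796/0.14980 − 40.454 = 392.50 − 40.454 = 352.05 atm
Z = PV_m/(RT) = (352.05)(0.182)/((0.08206)(716.5)) = 64.073/58.796 = 1.090

Z ≈ 1.090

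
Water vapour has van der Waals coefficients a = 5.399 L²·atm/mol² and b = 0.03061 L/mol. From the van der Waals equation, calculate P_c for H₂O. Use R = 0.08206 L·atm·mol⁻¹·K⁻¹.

For a van der Waals gas, P_c = a/(27b²).
P_c = 5.399/(27×(0.03061)²) = 5.399/0.025298 = 213.4 atm

P_c ≈ 213.4 atm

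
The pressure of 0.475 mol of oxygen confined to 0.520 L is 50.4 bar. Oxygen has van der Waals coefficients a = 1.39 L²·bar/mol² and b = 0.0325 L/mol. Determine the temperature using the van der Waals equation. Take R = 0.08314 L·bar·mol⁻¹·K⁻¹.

T ≈ 658.8 K

T = (P + a n²/V²)(V − nb)/(nR)
P + a n²/V² = 50.4 + (1.39)(0.475)²/(0.520)² = 51.560 bar
V − nb = 0.520 − (0.475)(0.0325) = 0.50456 L
T = (51.560)(0.50456)/((0.475)(0.08314)) = 658.8 K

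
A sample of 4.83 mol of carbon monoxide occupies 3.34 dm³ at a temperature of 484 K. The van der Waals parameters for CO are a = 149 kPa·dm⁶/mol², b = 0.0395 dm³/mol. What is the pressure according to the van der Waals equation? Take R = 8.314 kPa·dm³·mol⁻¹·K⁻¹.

P = nRT/(V − nb) − a n²/V²
nRT/(V − nb) = (4.83)(8.314)(484)/(3.34 − 4.83×0.0395) = 19436/3.1492 = 6171.7 kPa
a n²/V² = (149)(4.83)²/(3.34)² = 311.59 kPa
P = 6171.7 − 311.59 = 5860 kPa

P ≈ 5860 kPa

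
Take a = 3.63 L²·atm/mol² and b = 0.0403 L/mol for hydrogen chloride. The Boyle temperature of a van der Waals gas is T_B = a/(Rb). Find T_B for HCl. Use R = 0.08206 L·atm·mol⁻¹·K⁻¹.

T_B ≈ 1098 K

For a van der Waals gas the second virial coefficient B₂ = b − a/(RT) vanishes at T_B = a/(Rb).
T_B = 3.63/(0.08206×0.0403) = 3.63/0.0033070 = 1098 K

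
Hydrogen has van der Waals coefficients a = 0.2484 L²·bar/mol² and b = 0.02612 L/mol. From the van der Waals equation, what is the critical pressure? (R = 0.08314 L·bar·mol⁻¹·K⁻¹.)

For a van der Waals gas, P_c = a/(27b²).
P_c = 0.2484/(27×(0.02612)²) = 0.2484/0.018421 = 13.48 bar

P_c ≈ 13.48 bar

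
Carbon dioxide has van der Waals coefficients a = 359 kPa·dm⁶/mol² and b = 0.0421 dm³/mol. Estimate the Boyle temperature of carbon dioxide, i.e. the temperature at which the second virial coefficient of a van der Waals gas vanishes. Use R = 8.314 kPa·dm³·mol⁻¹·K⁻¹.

For a van der Waals gas the second virial coefficient B₂ = b − a/(RT) vanishes at T_B = a/(Rb).
T_B = 359/(8.314×0.0421) = 359/0.35002 = 1026 K

T_B ≈ 1026 K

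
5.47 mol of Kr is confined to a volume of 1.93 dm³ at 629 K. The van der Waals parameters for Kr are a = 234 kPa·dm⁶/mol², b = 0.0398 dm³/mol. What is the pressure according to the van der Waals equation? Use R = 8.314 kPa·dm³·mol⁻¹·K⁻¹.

P ≈ 14826 kPa

P = nRT/(V − nb) − a n²/V²
nRT/(V − nb) = (5.47)(8.314)(629)/(1.93 − 5.47×0.0398) = 28605/1.7123 = 16706 kPa
a n²/V² = (234)(5.47)²/(1.93)² = 1879.6 kPa
P = 16706 − 1879.6 = 14826 kPa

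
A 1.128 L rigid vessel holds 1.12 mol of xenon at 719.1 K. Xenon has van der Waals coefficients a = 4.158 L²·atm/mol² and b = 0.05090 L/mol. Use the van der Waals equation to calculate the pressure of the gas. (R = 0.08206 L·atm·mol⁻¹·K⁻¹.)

P = nRT/(V − nb) − a n²/V²
nRT/(V − nb) = (1.12)(0.08206)(719.1)/(1.128 − 1.12×0.05090) = 66.090/1.0710 = 61.709 atm
a n²/V² = (4.158)(1.12)²/(1.128)² = 4.0992 atm
P = 61.709 − 4.0992 = 57.61 atm

P ≈ 57.61 atm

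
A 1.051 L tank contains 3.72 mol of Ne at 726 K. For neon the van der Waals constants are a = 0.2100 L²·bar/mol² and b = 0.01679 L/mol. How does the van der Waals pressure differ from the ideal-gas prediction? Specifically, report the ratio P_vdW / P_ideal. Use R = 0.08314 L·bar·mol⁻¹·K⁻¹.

Ideal: P_ideal = nRT/V = (3.72)(0.08314)(726)/1.051 = 213.642 bar
vdW: P = nRT/(V − nb) − a n²/V² = 224.538/0.988541 − 2.90606/1.10460 = 227.141 − 2.63087 = 224.510 bar
Ratio = 224.510/213.642 = 1.051

P_vdW / P_ideal ≈ 1.051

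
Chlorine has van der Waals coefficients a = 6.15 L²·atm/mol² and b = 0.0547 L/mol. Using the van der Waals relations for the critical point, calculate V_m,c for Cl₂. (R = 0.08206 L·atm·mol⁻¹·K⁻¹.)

For a van der Waals gas, V_m,c = 3b.
V_m,c = 3×0.0547 = 0.1641 L/mol

V_m,c ≈ 0.1641 L/mol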